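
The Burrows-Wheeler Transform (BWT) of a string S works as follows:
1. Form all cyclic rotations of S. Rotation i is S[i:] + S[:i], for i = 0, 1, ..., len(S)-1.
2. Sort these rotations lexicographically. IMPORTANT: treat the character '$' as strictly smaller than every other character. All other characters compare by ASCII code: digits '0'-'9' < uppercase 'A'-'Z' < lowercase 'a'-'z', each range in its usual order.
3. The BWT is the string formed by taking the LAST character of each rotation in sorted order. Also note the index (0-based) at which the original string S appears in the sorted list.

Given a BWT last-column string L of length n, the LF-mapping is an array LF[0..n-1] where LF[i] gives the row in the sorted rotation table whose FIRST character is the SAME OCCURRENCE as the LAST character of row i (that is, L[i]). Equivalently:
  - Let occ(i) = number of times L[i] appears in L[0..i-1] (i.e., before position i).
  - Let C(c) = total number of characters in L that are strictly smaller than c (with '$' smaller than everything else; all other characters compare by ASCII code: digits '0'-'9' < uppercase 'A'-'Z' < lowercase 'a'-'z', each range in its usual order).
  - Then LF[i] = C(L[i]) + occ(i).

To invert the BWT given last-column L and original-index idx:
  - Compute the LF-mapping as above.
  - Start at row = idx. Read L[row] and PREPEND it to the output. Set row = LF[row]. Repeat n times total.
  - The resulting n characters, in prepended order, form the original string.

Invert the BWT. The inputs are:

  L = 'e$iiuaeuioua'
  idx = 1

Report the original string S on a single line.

LF mapping: 3 0 5 6 9 1 4 10 7 8 11 2
Walk LF starting at row 1, prepending L[row]:
  step 1: row=1, L[1]='$', prepend. Next row=LF[1]=0
  step 2: row=0, L[0]='e', prepend. Next row=LF[0]=3
  step 3: row=3, L[3]='i', prepend. Next row=LF[3]=6
  step 4: row=6, L[6]='e', prepend. Next row=LF[6]=4
  step 5: row=4, L[4]='u', prepend. Next row=LF[4]=9
  step 6: row=9, L[9]='o', prepend. Next row=LF[9]=8
  step 7: row=8, L[8]='i', prepend. Next row=LF[8]=7
  step 8: row=7, L[7]='u', prepend. Next row=LF[7]=10
  step 9: row=10, L[10]='u', prepend. Next row=LF[10]=11
  step 10: row=11, L[11]='a', prepend. Next row=LF[11]=2
  step 11: row=2, L[2]='i', prepend. Next row=LF[2]=5
  step 12: row=5, L[5]='a', prepend. Next row=LF[5]=1
Reversed output: aiauuioueie$

Answer: aiauuioueie$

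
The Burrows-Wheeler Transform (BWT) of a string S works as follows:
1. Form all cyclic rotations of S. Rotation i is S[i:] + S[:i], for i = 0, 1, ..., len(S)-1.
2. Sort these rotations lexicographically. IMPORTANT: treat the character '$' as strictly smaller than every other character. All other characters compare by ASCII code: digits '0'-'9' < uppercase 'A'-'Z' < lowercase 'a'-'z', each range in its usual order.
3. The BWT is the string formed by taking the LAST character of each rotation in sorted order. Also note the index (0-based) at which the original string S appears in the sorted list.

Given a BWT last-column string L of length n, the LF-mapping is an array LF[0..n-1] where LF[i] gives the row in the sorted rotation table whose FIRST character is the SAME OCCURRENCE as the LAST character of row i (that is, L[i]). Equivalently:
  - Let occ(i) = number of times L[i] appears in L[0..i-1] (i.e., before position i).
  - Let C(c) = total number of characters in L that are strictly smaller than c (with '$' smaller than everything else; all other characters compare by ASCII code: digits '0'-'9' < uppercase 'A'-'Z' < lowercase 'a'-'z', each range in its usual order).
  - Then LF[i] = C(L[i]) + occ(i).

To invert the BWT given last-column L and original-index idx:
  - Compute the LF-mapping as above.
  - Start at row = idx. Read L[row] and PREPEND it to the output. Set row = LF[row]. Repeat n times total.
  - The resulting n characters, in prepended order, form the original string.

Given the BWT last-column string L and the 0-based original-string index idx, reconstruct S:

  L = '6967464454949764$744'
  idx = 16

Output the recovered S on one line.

LF mapping: 10 17 11 14 1 12 2 3 9 4 18 5 19 15 13 6 0 16 7 8
Walk LF starting at row 16, prepending L[row]:
  step 1: row=16, L[16]='$', prepend. Next row=LF[16]=0
  step 2: row=0, L[0]='6', prepend. Next row=LF[0]=10
  step 3: row=10, L[10]='9', prepend. Next row=LF[10]=18
  step 4: row=18, L[18]='4', prepend. Next row=LF[18]=7
  step 5: row=7, L[7]='4', prepend. Next row=LF[7]=3
  step 6: row=3, L[3]='7', prepend. Next row=LF[3]=14
  step 7: row=14, L[14]='6', prepend. Next row=LF[14]=13
  step 8: row=13, L[13]='7', prepend. Next row=LF[13]=15
  step 9: row=15, L[15]='4', prepend. Next row=LF[15]=6
  step 10: row=6, L[6]='4', prepend. Next row=LF[6]=2
  step 11: row=2, L[2]='6', prepend. Next row=LF[2]=11
  step 12: row=11, L[11]='4', prepend. Next row=LF[11]=5
  step 13: row=5, L[5]='6', prepend. Next row=LF[5]=12
  step 14: row=12, L[12]='9', prepend. Next row=LF[12]=19
  step 15: row=19, L[19]='4', prepend. Next row=LF[19]=8
  step 16: row=8, L[8]='5', prepend. Next row=LF[8]=9
  step 17: row=9, L[9]='4', prepend. Next row=LF[9]=4
  step 18: row=4, L[4]='4', prepend. Next row=LF[4]=1
  step 19: row=1, L[1]='9', prepend. Next row=LF[1]=17
  step 20: row=17, L[17]='7', prepend. Next row=LF[17]=16
Reversed output: 7944549646447674496$

Answer: 7944549646447674496$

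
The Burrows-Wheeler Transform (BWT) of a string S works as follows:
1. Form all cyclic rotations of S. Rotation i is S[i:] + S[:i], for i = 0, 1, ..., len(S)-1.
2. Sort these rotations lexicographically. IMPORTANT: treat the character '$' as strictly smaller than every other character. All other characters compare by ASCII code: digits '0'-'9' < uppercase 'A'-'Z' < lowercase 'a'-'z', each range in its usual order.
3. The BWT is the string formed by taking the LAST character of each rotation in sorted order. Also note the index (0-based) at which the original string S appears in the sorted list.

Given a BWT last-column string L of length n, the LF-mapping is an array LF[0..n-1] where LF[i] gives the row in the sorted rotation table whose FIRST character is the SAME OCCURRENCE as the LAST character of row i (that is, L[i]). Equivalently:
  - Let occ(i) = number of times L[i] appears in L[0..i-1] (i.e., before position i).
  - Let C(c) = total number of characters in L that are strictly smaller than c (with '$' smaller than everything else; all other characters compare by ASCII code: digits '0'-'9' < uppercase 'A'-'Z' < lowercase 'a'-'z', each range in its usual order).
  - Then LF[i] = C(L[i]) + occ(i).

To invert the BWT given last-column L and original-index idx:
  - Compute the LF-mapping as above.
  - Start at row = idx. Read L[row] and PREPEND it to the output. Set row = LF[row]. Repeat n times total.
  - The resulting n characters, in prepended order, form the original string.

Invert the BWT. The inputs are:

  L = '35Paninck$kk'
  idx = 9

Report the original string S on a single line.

LF mapping: 1 2 3 4 10 6 11 5 7 0 8 9
Walk LF starting at row 9, prepending L[row]:
  step 1: row=9, L[9]='$', prepend. Next row=LF[9]=0
  step 2: row=0, L[0]='3', prepend. Next row=LF[0]=1
  step 3: row=1, L[1]='5', prepend. Next row=LF[1]=2
  step 4: row=2, L[2]='P', prepend. Next row=LF[2]=3
  step 5: row=3, L[3]='a', prepend. Next row=LF[3]=4
  step 6: row=4, L[4]='n', prepend. Next row=LF[4]=10
  step 7: row=10, L[10]='k', prepend. Next row=LF[10]=8
  step 8: row=8, L[8]='k', prepend. Next row=LF[8]=7
  step 9: row=7, L[7]='c', prepend. Next row=LF[7]=5
  step 10: row=5, L[5]='i', prepend. Next row=LF[5]=6
  step 11: row=6, L[6]='n', prepend. Next row=LF[6]=11
  step 12: row=11, L[11]='k', prepend. Next row=LF[11]=9
Reversed output: knickknaP53$

Answer: knickknaP53$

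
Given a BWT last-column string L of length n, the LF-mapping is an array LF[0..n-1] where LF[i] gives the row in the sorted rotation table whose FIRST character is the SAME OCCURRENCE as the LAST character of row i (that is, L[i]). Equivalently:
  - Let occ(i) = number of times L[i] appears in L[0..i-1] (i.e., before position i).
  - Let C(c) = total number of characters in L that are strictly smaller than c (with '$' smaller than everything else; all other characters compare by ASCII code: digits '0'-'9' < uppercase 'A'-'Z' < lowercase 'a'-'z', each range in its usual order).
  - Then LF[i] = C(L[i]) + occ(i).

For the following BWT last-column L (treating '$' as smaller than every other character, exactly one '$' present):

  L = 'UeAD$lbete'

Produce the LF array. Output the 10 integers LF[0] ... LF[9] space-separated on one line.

Answer: 3 5 1 2 0 8 4 6 9 7

Derivation:
Char counts: '$':1, 'A':1, 'D':1, 'U':1, 'b':1, 'e':3, 'l':1, 't':1
C (first-col start): C('$')=0, C('A')=1, C('D')=2, C('U')=3, C('b')=4, C('e')=5, C('l')=8, C('t')=9
L[0]='U': occ=0, LF[0]=C('U')+0=3+0=3
L[1]='e': occ=0, LF[1]=C('e')+0=5+0=5
L[2]='A': occ=0, LF[2]=C('A')+0=1+0=1
L[3]='D': occ=0, LF[3]=C('D')+0=2+0=2
L[4]='$': occ=0, LF[4]=C('$')+0=0+0=0
L[5]='l': occ=0, LF[5]=C('l')+0=8+0=8
L[6]='b': occ=0, LF[6]=C('b')+0=4+0=4
L[7]='e': occ=1, LF[7]=C('e')+1=5+1=6
L[8]='t': occ=0, LF[8]=C('t')+0=9+0=9
L[9]='e': occ=2, LF[9]=C('e')+2=5+2=7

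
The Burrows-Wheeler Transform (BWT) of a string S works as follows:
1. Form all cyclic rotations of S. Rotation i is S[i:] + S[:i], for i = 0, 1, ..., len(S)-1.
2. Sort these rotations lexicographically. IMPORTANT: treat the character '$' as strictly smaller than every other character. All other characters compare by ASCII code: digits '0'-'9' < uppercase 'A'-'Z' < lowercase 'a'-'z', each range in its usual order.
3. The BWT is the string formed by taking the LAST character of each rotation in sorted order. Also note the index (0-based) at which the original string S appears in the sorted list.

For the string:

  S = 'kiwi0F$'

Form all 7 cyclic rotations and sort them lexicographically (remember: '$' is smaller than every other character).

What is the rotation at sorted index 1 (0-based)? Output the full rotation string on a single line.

Answer: 0F$kiwi

Derivation:
All 7 rotations (rotation i = S[i:]+S[:i]):
  rot[0] = kiwi0F$
  rot[1] = iwi0F$k
  rot[2] = wi0F$ki
  rot[3] = i0F$kiw
  rot[4] = 0F$kiwi
  rot[5] = F$kiwi0
  rot[6] = $kiwi0F
Sorted (with $ < everything):
  sorted[0] = $kiwi0F
  sorted[1] = 0F$kiwi
  sorted[2] = F$kiwi0
  sorted[3] = i0F$kiw
  sorted[4] = iwi0F$k
  sorted[5] = kiwi0F$
  sorted[6] = wi0F$ki
sorted[1] = 0F$kiwi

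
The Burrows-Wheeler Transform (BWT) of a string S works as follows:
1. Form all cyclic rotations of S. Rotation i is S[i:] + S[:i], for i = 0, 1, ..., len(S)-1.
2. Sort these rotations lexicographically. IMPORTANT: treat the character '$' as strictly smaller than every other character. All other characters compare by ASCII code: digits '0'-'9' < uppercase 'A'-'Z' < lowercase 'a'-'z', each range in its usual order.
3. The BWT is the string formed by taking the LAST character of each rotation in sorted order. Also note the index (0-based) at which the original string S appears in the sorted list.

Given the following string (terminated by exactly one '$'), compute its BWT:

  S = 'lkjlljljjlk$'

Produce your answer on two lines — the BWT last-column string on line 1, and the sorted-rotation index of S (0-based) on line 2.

Answer: klljklljlj$j
10

Derivation:
All 12 rotations (rotation i = S[i:]+S[:i]):
  rot[0] = lkjlljljjlk$
  rot[1] = kjlljljjlk$l
  rot[2] = jlljljjlk$lk
  rot[3] = lljljjlk$lkj
  rot[4] = ljljjlk$lkjl
  rot[5] = jljjlk$lkjll
  rot[6] = ljjlk$lkjllj
  rot[7] = jjlk$lkjlljl
  rot[8] = jlk$lkjlljlj
  rot[9] = lk$lkjlljljj
  rot[10] = k$lkjlljljjl
  rot[11] = $lkjlljljjlk
Sorted (with $ < everything):
  sorted[0] = $lkjlljljjlk  (last char: 'k')
  sorted[1] = jjlk$lkjlljl  (last char: 'l')
  sorted[2] = jljjlk$lkjll  (last char: 'l')
  sorted[3] = jlk$lkjlljlj  (last char: 'j')
  sorted[4] = jlljljjlk$lk  (last char: 'k')
  sorted[5] = k$lkjlljljjl  (last char: 'l')
  sorted[6] = kjlljljjlk$l  (last char: 'l')
  sorted[7] = ljjlk$lkjllj  (last char: 'j')
  sorted[8] = ljljjlk$lkjl  (last char: 'l')
  sorted[9] = lk$lkjlljljj  (last char: 'j')
  sorted[10] = lkjlljljjlk$  (last char: '$')
  sorted[11] = lljljjlk$lkj  (last char: 'j')
Last column: klljklljlj$j
Original string S is at sorted index 10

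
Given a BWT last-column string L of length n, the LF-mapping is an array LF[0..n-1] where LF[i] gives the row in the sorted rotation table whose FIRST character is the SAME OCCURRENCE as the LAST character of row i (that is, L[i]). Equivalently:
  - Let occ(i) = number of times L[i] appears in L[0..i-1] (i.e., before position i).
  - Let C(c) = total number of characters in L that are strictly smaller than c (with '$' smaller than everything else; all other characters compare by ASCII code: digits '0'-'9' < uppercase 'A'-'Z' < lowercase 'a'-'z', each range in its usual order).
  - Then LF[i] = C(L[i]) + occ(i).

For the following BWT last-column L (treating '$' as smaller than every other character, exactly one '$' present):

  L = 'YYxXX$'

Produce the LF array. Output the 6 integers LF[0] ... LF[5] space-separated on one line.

Answer: 3 4 5 1 2 0

Derivation:
Char counts: '$':1, 'X':2, 'Y':2, 'x':1
C (first-col start): C('$')=0, C('X')=1, C('Y')=3, C('x')=5
L[0]='Y': occ=0, LF[0]=C('Y')+0=3+0=3
L[1]='Y': occ=1, LF[1]=C('Y')+1=3+1=4
L[2]='x': occ=0, LF[2]=C('x')+0=5+0=5
L[3]='X': occ=0, LF[3]=C('X')+0=1+0=1
L[4]='X': occ=1, LF[4]=C('X')+1=1+1=2
L[5]='$': occ=0, LF[5]=C('$')+0=0+0=0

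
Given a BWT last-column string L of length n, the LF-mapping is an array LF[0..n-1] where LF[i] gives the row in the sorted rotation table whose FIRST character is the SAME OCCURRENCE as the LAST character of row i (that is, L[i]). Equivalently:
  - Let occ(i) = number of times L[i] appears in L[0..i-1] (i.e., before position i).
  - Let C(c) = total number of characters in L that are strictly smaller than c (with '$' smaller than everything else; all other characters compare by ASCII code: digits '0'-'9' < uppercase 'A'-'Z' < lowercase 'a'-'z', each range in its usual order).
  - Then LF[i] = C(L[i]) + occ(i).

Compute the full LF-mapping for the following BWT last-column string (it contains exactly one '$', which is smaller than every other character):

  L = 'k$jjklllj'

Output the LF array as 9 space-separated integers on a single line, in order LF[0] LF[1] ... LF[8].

Char counts: '$':1, 'j':3, 'k':2, 'l':3
C (first-col start): C('$')=0, C('j')=1, C('k')=4, C('l')=6
L[0]='k': occ=0, LF[0]=C('k')+0=4+0=4
L[1]='$': occ=0, LF[1]=C('$')+0=0+0=0
L[2]='j': occ=0, LF[2]=C('j')+0=1+0=1
L[3]='j': occ=1, LF[3]=C('j')+1=1+1=2
L[4]='k': occ=1, LF[4]=C('k')+1=4+1=5
L[5]='l': occ=0, LF[5]=C('l')+0=6+0=6
L[6]='l': occ=1, LF[6]=C('l')+1=6+1=7
L[7]='l': occ=2, LF[7]=C('l')+2=6+2=8
L[8]='j': occ=2, LF[8]=C('j')+2=1+2=3

Answer: 4 0 1 2 5 6 7 8 3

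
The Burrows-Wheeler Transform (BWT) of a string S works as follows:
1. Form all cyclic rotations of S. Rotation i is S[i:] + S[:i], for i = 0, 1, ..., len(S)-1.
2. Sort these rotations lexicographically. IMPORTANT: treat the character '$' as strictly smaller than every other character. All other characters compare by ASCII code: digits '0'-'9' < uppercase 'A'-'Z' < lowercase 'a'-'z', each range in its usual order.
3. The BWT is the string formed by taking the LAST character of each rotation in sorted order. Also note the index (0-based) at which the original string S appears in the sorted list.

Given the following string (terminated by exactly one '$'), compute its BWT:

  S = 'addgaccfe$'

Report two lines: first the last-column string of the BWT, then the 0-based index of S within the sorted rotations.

All 10 rotations (rotation i = S[i:]+S[:i]):
  rot[0] = addgaccfe$
  rot[1] = ddgaccfe$a
  rot[2] = dgaccfe$ad
  rot[3] = gaccfe$add
  rot[4] = accfe$addg
  rot[5] = ccfe$addga
  rot[6] = cfe$addgac
  rot[7] = fe$addgacc
  rot[8] = e$addgaccf
  rot[9] = $addgaccfe
Sorted (with $ < everything):
  sorted[0] = $addgaccfe  (last char: 'e')
  sorted[1] = accfe$addg  (last char: 'g')
  sorted[2] = addgaccfe$  (last char: '$')
  sorted[3] = ccfe$addga  (last char: 'a')
  sorted[4] = cfe$addgac  (last char: 'c')
  sorted[5] = ddgaccfe$a  (last char: 'a')
  sorted[6] = dgaccfe$ad  (last char: 'd')
  sorted[7] = e$addgaccf  (last char: 'f')
  sorted[8] = fe$addgacc  (last char: 'c')
  sorted[9] = gaccfe$add  (last char: 'd')
Last column: eg$acadfcd
Original string S is at sorted index 2

Answer: eg$acadfcd
2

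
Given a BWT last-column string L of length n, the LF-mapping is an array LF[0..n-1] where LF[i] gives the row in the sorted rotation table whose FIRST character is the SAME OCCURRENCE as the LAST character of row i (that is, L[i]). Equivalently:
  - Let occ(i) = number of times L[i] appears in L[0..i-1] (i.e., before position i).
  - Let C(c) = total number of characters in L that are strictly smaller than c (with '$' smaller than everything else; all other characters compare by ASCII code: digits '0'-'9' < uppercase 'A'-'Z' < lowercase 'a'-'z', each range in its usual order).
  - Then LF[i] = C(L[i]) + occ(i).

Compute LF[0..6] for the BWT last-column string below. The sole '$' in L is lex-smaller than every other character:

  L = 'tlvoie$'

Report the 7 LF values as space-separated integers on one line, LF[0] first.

Answer: 5 3 6 4 2 1 0

Derivation:
Char counts: '$':1, 'e':1, 'i':1, 'l':1, 'o':1, 't':1, 'v':1
C (first-col start): C('$')=0, C('e')=1, C('i')=2, C('l')=3, C('o')=4, C('t')=5, C('v')=6
L[0]='t': occ=0, LF[0]=C('t')+0=5+0=5
L[1]='l': occ=0, LF[1]=C('l')+0=3+0=3
L[2]='v': occ=0, LF[2]=C('v')+0=6+0=6
L[3]='o': occ=0, LF[3]=C('o')+0=4+0=4
L[4]='i': occ=0, LF[4]=C('i')+0=2+0=2
L[5]='e': occ=0, LF[5]=C('e')+0=1+0=1
L[6]='$': occ=0, LF[6]=C('$')+0=0+0=0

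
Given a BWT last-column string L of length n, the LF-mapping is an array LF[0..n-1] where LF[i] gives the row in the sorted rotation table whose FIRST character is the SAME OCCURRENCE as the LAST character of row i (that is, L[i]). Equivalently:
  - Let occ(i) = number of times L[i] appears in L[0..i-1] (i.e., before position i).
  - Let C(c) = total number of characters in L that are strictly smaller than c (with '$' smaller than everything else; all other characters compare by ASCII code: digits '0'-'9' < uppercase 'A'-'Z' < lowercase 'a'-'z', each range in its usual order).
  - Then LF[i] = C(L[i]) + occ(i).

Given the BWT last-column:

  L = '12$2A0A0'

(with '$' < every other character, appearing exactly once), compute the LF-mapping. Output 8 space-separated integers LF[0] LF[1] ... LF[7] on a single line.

Answer: 3 4 0 5 6 1 7 2

Derivation:
Char counts: '$':1, '0':2, '1':1, '2':2, 'A':2
C (first-col start): C('$')=0, C('0')=1, C('1')=3, C('2')=4, C('A')=6
L[0]='1': occ=0, LF[0]=C('1')+0=3+0=3
L[1]='2': occ=0, LF[1]=C('2')+0=4+0=4
L[2]='$': occ=0, LF[2]=C('$')+0=0+0=0
L[3]='2': occ=1, LF[3]=C('2')+1=4+1=5
L[4]='A': occ=0, LF[4]=C('A')+0=6+0=6
L[5]='0': occ=0, LF[5]=C('0')+0=1+0=1
L[6]='A': occ=1, LF[6]=C('A')+1=6+1=7
L[7]='0': occ=1, LF[7]=C('0')+1=1+1=2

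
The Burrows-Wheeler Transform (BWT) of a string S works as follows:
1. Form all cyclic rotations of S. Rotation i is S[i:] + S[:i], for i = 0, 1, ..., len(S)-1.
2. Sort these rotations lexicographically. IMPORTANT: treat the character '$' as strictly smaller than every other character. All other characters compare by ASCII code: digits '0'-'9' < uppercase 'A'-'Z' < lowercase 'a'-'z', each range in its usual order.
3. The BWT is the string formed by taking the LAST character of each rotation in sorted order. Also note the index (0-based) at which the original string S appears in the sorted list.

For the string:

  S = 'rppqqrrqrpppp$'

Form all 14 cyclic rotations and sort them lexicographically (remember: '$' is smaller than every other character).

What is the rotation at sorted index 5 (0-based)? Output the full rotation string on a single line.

Answer: ppqqrrqrpppp$r

Derivation:
All 14 rotations (rotation i = S[i:]+S[:i]):
  rot[0] = rppqqrrqrpppp$
  rot[1] = ppqqrrqrpppp$r
  rot[2] = pqqrrqrpppp$rp
  rot[3] = qqrrqrpppp$rpp
  rot[4] = qrrqrpppp$rppq
  rot[5] = rrqrpppp$rppqq
  rot[6] = rqrpppp$rppqqr
  rot[7] = qrpppp$rppqqrr
  rot[8] = rpppp$rppqqrrq
  rot[9] = pppp$rppqqrrqr
  rot[10] = ppp$rppqqrrqrp
  rot[11] = pp$rppqqrrqrpp
  rot[12] = p$rppqqrrqrppp
  rot[13] = $rppqqrrqrpppp
Sorted (with $ < everything):
  sorted[0] = $rppqqrrqrpppp
  sorted[1] = p$rppqqrrqrppp
  sorted[2] = pp$rppqqrrqrpp
  sorted[3] = ppp$rppqqrrqrp
  sorted[4] = pppp$rppqqrrqr
  sorted[5] = ppqqrrqrpppp$r
  sorted[6] = pqqrrqrpppp$rp
  sorted[7] = qqrrqrpppp$rpp
  sorted[8] = qrpppp$rppqqrr
  sorted[9] = qrrqrpppp$rppq
  sorted[10] = rpppp$rppqqrrq
  sorted[11] = rppqqrrqrpppp$
  sorted[12] = rqrpppp$rppqqr
  sorted[13] = rrqrpppp$rppqq
sorted[5] = ppqqrrqrpppp$r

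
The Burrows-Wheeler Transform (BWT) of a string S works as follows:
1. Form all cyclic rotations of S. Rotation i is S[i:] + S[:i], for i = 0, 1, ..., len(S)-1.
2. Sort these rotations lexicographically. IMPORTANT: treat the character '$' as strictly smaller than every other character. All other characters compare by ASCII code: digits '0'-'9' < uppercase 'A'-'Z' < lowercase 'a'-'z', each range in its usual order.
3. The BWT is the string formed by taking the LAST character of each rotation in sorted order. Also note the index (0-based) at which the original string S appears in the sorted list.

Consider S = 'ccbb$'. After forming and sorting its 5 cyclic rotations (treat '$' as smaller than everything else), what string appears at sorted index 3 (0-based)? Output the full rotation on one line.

Answer: cbb$c

Derivation:
All 5 rotations (rotation i = S[i:]+S[:i]):
  rot[0] = ccbb$
  rot[1] = cbb$c
  rot[2] = bb$cc
  rot[3] = b$ccb
  rot[4] = $ccbb
Sorted (with $ < everything):
  sorted[0] = $ccbb
  sorted[1] = b$ccb
  sorted[2] = bb$cc
  sorted[3] = cbb$c
  sorted[4] = ccbb$
sorted[3] = cbb$c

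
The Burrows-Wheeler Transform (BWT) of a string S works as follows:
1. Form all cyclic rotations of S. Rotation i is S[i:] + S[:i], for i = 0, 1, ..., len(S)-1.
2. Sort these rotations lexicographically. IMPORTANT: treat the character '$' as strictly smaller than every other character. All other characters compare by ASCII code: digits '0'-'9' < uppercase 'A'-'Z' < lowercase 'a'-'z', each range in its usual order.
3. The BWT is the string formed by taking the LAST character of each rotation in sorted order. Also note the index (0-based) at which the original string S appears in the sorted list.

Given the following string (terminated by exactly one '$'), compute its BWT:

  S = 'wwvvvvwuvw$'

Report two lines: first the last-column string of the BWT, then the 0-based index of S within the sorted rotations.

Answer: wwwvvuvvvw$
10

Derivation:
All 11 rotations (rotation i = S[i:]+S[:i]):
  rot[0] = wwvvvvwuvw$
  rot[1] = wvvvvwuvw$w
  rot[2] = vvvvwuvw$ww
  rot[3] = vvvwuvw$wwv
  rot[4] = vvwuvw$wwvv
  rot[5] = vwuvw$wwvvv
  rot[6] = wuvw$wwvvvv
  rot[7] = uvw$wwvvvvw
  rot[8] = vw$wwvvvvwu
  rot[9] = w$wwvvvvwuv
  rot[10] = $wwvvvvwuvw
Sorted (with $ < everything):
  sorted[0] = $wwvvvvwuvw  (last char: 'w')
  sorted[1] = uvw$wwvvvvw  (last char: 'w')
  sorted[2] = vvvvwuvw$ww  (last char: 'w')
  sorted[3] = vvvwuvw$wwv  (last char: 'v')
  sorted[4] = vvwuvw$wwvv  (last char: 'v')
  sorted[5] = vw$wwvvvvwu  (last char: 'u')
  sorted[6] = vwuvw$wwvvv  (last char: 'v')
  sorted[7] = w$wwvvvvwuv  (last char: 'v')
  sorted[8] = wuvw$wwvvvv  (last char: 'v')
  sorted[9] = wvvvvwuvw$w  (last char: 'w')
  sorted[10] = wwvvvvwuvw$  (last char: '$')
Last column: wwwvvuvvvw$
Original string S is at sorted index 10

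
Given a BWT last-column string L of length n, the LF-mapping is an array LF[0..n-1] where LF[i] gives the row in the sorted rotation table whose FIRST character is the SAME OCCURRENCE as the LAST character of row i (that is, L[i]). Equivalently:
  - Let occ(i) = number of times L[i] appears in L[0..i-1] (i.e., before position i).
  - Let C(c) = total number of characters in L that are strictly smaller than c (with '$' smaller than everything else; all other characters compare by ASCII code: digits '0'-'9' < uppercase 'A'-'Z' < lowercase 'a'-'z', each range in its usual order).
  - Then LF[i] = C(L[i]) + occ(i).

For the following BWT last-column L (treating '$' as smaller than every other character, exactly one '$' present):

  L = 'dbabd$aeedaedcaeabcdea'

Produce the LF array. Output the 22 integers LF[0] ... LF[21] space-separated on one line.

Answer: 12 7 1 8 13 0 2 17 18 14 3 19 15 10 4 20 5 9 11 16 21 6

Derivation:
Char counts: '$':1, 'a':6, 'b':3, 'c':2, 'd':5, 'e':5
C (first-col start): C('$')=0, C('a')=1, C('b')=7, C('c')=10, C('d')=12, C('e')=17
L[0]='d': occ=0, LF[0]=C('d')+0=12+0=12
L[1]='b': occ=0, LF[1]=C('b')+0=7+0=7
L[2]='a': occ=0, LF[2]=C('a')+0=1+0=1
L[3]='b': occ=1, LF[3]=C('b')+1=7+1=8
L[4]='d': occ=1, LF[4]=C('d')+1=12+1=13
L[5]='$': occ=0, LF[5]=C('$')+0=0+0=0
L[6]='a': occ=1, LF[6]=C('a')+1=1+1=2
L[7]='e': occ=0, LF[7]=C('e')+0=17+0=17
L[8]='e': occ=1, LF[8]=C('e')+1=17+1=18
L[9]='d': occ=2, LF[9]=C('d')+2=12+2=14
L[10]='a': occ=2, LF[10]=C('a')+2=1+2=3
L[11]='e': occ=2, LF[11]=C('e')+2=17+2=19
L[12]='d': occ=3, LF[12]=C('d')+3=12+3=15
L[13]='c': occ=0, LF[13]=C('c')+0=10+0=10
L[14]='a': occ=3, LF[14]=C('a')+3=1+3=4
L[15]='e': occ=3, LF[15]=C('e')+3=17+3=20
L[16]='a': occ=4, LF[16]=C('a')+4=1+4=5
L[17]='b': occ=2, LF[17]=C('b')+2=7+2=9
L[18]='c': occ=1, LF[18]=C('c')+1=10+1=11
L[19]='d': occ=4, LF[19]=C('d')+4=12+4=16
L[20]='e': occ=4, LF[20]=C('e')+4=17+4=21
L[21]='a': occ=5, LF[21]=C('a')+5=1+5=6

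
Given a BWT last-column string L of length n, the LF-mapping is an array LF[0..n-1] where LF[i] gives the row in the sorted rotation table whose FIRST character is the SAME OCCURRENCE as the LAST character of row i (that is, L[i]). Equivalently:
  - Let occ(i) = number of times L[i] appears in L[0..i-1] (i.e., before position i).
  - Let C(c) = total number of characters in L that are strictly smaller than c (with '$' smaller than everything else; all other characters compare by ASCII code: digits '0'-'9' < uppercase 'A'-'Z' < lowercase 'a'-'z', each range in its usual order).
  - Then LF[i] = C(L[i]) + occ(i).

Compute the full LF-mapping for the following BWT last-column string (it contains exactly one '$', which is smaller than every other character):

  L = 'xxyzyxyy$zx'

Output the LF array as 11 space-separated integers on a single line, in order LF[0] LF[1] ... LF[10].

Char counts: '$':1, 'x':4, 'y':4, 'z':2
C (first-col start): C('$')=0, C('x')=1, C('y')=5, C('z')=9
L[0]='x': occ=0, LF[0]=C('x')+0=1+0=1
L[1]='x': occ=1, LF[1]=C('x')+1=1+1=2
L[2]='y': occ=0, LF[2]=C('y')+0=5+0=5
L[3]='z': occ=0, LF[3]=C('z')+0=9+0=9
L[4]='y': occ=1, LF[4]=C('y')+1=5+1=6
L[5]='x': occ=2, LF[5]=C('x')+2=1+2=3
L[6]='y': occ=2, LF[6]=C('y')+2=5+2=7
L[7]='y': occ=3, LF[7]=C('y')+3=5+3=8
L[8]='$': occ=0, LF[8]=C('$')+0=0+0=0
L[9]='z': occ=1, LF[9]=C('z')+1=9+1=10
L[10]='x': occ=3, LF[10]=C('x')+3=1+3=4

Answer: 1 2 5 9 6 3 7 8 0 10 4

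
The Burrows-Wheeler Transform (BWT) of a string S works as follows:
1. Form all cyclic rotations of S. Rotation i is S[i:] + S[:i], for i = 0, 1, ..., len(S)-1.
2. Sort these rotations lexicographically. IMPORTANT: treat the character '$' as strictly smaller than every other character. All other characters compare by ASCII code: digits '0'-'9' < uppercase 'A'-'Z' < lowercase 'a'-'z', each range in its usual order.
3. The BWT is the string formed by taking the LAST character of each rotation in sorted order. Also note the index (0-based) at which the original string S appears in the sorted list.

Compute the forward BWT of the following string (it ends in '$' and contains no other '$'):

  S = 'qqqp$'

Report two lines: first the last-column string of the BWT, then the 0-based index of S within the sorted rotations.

Answer: pqqq$
4

Derivation:
All 5 rotations (rotation i = S[i:]+S[:i]):
  rot[0] = qqqp$
  rot[1] = qqp$q
  rot[2] = qp$qq
  rot[3] = p$qqq
  rot[4] = $qqqp
Sorted (with $ < everything):
  sorted[0] = $qqqp  (last char: 'p')
  sorted[1] = p$qqq  (last char: 'q')
  sorted[2] = qp$qq  (last char: 'q')
  sorted[3] = qqp$q  (last char: 'q')
  sorted[4] = qqqp$  (last char: '$')
Last column: pqqq$
Original string S is at sorted index 4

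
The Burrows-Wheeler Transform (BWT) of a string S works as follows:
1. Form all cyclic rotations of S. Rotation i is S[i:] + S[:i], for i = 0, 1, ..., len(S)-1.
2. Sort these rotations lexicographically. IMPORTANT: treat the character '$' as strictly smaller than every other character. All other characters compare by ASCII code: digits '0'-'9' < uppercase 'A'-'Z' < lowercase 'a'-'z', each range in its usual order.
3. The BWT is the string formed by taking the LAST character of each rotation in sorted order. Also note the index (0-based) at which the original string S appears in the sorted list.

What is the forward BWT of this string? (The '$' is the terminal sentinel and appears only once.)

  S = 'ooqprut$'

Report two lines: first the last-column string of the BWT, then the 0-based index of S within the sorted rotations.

All 8 rotations (rotation i = S[i:]+S[:i]):
  rot[0] = ooqprut$
  rot[1] = oqprut$o
  rot[2] = qprut$oo
  rot[3] = prut$ooq
  rot[4] = rut$ooqp
  rot[5] = ut$ooqpr
  rot[6] = t$ooqpru
  rot[7] = $ooqprut
Sorted (with $ < everything):
  sorted[0] = $ooqprut  (last char: 't')
  sorted[1] = ooqprut$  (last char: '$')
  sorted[2] = oqprut$o  (last char: 'o')
  sorted[3] = prut$ooq  (last char: 'q')
  sorted[4] = qprut$oo  (last char: 'o')
  sorted[5] = rut$ooqp  (last char: 'p')
  sorted[6] = t$ooqpru  (last char: 'u')
  sorted[7] = ut$ooqpr  (last char: 'r')
Last column: t$oqopur
Original string S is at sorted index 1

Answer: t$oqopur
1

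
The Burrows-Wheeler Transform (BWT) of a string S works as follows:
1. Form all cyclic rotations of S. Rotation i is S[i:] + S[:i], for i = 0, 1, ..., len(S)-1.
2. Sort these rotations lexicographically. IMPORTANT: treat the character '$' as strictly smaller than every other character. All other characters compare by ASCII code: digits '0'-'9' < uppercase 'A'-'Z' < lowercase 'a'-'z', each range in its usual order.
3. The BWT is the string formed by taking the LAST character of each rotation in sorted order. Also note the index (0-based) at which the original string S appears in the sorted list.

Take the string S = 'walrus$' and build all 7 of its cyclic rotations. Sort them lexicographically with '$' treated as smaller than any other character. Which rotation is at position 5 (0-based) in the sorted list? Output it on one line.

Answer: us$walr

Derivation:
All 7 rotations (rotation i = S[i:]+S[:i]):
  rot[0] = walrus$
  rot[1] = alrus$w
  rot[2] = lrus$wa
  rot[3] = rus$wal
  rot[4] = us$walr
  rot[5] = s$walru
  rot[6] = $walrus
Sorted (with $ < everything):
  sorted[0] = $walrus
  sorted[1] = alrus$w
  sorted[2] = lrus$wa
  sorted[3] = rus$wal
  sorted[4] = s$walru
  sorted[5] = us$walr
  sorted[6] = walrus$
sorted[5] = us$walr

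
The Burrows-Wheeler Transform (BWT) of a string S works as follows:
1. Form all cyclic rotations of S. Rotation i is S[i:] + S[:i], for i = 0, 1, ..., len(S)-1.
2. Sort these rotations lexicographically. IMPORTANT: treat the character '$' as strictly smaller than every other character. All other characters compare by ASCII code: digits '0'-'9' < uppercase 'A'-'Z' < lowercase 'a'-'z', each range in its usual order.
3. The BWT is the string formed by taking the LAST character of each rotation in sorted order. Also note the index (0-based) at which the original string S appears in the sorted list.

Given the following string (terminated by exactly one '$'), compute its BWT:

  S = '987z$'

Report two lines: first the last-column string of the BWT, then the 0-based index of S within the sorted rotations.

Answer: z89$7
3

Derivation:
All 5 rotations (rotation i = S[i:]+S[:i]):
  rot[0] = 987z$
  rot[1] = 87z$9
  rot[2] = 7z$98
  rot[3] = z$987
  rot[4] = $987z
Sorted (with $ < everything):
  sorted[0] = $987z  (last char: 'z')
  sorted[1] = 7z$98  (last char: '8')
  sorted[2] = 87z$9  (last char: '9')
  sorted[3] = 987z$  (last char: '$')
  sorted[4] = z$987  (last char: '7')
Last column: z89$7
Original string S is at sorted index 3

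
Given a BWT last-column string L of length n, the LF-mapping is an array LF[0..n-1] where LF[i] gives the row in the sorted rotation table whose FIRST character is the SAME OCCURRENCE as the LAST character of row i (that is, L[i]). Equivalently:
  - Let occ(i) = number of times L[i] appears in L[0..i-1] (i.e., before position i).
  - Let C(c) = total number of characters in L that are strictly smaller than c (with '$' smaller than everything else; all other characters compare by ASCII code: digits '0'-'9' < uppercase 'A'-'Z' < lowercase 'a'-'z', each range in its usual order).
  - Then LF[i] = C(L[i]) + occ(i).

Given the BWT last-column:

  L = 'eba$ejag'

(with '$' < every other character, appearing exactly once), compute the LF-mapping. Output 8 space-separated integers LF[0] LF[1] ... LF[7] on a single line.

Char counts: '$':1, 'a':2, 'b':1, 'e':2, 'g':1, 'j':1
C (first-col start): C('$')=0, C('a')=1, C('b')=3, C('e')=4, C('g')=6, C('j')=7
L[0]='e': occ=0, LF[0]=C('e')+0=4+0=4
L[1]='b': occ=0, LF[1]=C('b')+0=3+0=3
L[2]='a': occ=0, LF[2]=C('a')+0=1+0=1
L[3]='$': occ=0, LF[3]=C('$')+0=0+0=0
L[4]='e': occ=1, LF[4]=C('e')+1=4+1=5
L[5]='j': occ=0, LF[5]=C('j')+0=7+0=7
L[6]='a': occ=1, LF[6]=C('a')+1=1+1=2
L[7]='g': occ=0, LF[7]=C('g')+0=6+0=6

Answer: 4 3 1 0 5 7 2 6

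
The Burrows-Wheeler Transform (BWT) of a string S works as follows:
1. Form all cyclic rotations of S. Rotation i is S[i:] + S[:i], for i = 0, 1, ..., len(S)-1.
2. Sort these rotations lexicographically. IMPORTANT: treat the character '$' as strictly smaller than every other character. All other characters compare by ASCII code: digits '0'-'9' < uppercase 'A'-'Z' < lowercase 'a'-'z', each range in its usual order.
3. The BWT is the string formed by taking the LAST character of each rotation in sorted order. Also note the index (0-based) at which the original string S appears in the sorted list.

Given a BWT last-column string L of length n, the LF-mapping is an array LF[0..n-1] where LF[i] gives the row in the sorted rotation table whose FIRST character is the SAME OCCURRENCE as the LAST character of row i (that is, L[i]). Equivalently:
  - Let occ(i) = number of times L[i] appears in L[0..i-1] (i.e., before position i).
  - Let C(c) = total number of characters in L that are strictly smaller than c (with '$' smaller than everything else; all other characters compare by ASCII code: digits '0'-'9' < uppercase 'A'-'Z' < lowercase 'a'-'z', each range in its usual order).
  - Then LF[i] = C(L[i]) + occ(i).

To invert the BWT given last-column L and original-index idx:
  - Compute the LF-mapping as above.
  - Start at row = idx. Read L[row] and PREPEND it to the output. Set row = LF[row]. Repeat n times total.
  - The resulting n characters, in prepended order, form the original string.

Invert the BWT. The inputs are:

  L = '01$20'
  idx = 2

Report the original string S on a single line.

Answer: 0210$

Derivation:
LF mapping: 1 3 0 4 2
Walk LF starting at row 2, prepending L[row]:
  step 1: row=2, L[2]='$', prepend. Next row=LF[2]=0
  step 2: row=0, L[0]='0', prepend. Next row=LF[0]=1
  step 3: row=1, L[1]='1', prepend. Next row=LF[1]=3
  step 4: row=3, L[3]='2', prepend. Next row=LF[3]=4
  step 5: row=4, L[4]='0', prepend. Next row=LF[4]=2
Reversed output: 0210$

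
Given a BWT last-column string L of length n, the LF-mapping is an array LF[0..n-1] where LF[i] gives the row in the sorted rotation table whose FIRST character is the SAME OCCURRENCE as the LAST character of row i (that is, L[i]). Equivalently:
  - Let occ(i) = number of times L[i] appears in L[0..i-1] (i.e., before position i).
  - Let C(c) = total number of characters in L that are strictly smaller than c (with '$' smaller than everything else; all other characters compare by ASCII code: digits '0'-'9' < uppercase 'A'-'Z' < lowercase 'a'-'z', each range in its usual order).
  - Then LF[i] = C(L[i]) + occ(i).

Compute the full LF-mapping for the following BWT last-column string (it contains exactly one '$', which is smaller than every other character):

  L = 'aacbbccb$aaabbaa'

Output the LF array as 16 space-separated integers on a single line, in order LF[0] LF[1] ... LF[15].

Char counts: '$':1, 'a':7, 'b':5, 'c':3
C (first-col start): C('$')=0, C('a')=1, C('b')=8, C('c')=13
L[0]='a': occ=0, LF[0]=C('a')+0=1+0=1
L[1]='a': occ=1, LF[1]=C('a')+1=1+1=2
L[2]='c': occ=0, LF[2]=C('c')+0=13+0=13
L[3]='b': occ=0, LF[3]=C('b')+0=8+0=8
L[4]='b': occ=1, LF[4]=C('b')+1=8+1=9
L[5]='c': occ=1, LF[5]=C('c')+1=13+1=14
L[6]='c': occ=2, LF[6]=C('c')+2=13+2=15
L[7]='b': occ=2, LF[7]=C('b')+2=8+2=10
L[8]='$': occ=0, LF[8]=C('$')+0=0+0=0
L[9]='a': occ=2, LF[9]=C('a')+2=1+2=3
L[10]='a': occ=3, LF[10]=C('a')+3=1+3=4
L[11]='a': occ=4, LF[11]=C('a')+4=1+4=5
L[12]='b': occ=3, LF[12]=C('b')+3=8+3=11
L[13]='b': occ=4, LF[13]=C('b')+4=8+4=12
L[14]='a': occ=5, LF[14]=C('a')+5=1+5=6
L[15]='a': occ=6, LF[15]=C('a')+6=1+6=7

Answer: 1 2 13 8 9 14 15 10 0 3 4 5 11 12 6 7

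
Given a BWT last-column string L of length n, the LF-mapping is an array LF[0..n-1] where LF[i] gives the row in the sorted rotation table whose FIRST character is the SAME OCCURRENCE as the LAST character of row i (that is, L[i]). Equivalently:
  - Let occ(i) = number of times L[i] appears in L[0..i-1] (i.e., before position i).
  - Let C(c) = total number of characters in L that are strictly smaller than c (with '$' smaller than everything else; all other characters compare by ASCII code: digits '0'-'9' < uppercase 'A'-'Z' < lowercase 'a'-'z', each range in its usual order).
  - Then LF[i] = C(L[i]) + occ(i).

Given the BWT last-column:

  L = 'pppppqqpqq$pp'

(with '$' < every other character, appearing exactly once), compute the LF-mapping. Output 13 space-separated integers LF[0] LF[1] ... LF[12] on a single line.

Char counts: '$':1, 'p':8, 'q':4
C (first-col start): C('$')=0, C('p')=1, C('q')=9
L[0]='p': occ=0, LF[0]=C('p')+0=1+0=1
L[1]='p': occ=1, LF[1]=C('p')+1=1+1=2
L[2]='p': occ=2, LF[2]=C('p')+2=1+2=3
L[3]='p': occ=3, LF[3]=C('p')+3=1+3=4
L[4]='p': occ=4, LF[4]=C('p')+4=1+4=5
L[5]='q': occ=0, LF[5]=C('q')+0=9+0=9
L[6]='q': occ=1, LF[6]=C('q')+1=9+1=10
L[7]='p': occ=5, LF[7]=C('p')+5=1+5=6
L[8]='q': occ=2, LF[8]=C('q')+2=9+2=11
L[9]='q': occ=3, LF[9]=C('q')+3=9+3=12
L[10]='$': occ=0, LF[10]=C('$')+0=0+0=0
L[11]='p': occ=6, LF[11]=C('p')+6=1+6=7
L[12]='p': occ=7, LF[12]=C('p')+7=1+7=8

Answer: 1 2 3 4 5 9 10 6 11 12 0 7 8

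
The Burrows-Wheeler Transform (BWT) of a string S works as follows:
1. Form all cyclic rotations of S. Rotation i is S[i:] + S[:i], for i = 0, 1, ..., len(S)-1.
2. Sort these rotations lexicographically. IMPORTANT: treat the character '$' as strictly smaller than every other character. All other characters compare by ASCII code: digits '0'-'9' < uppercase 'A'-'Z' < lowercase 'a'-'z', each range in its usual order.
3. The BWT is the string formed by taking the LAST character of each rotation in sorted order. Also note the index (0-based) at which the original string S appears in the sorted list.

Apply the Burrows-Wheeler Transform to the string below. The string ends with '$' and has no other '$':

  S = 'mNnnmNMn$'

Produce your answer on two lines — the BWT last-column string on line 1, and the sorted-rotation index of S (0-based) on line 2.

Answer: nNmmn$MnN
5

Derivation:
All 9 rotations (rotation i = S[i:]+S[:i]):
  rot[0] = mNnnmNMn$
  rot[1] = NnnmNMn$m
  rot[2] = nnmNMn$mN
  rot[3] = nmNMn$mNn
  rot[4] = mNMn$mNnn
  rot[5] = NMn$mNnnm
  rot[6] = Mn$mNnnmN
  rot[7] = n$mNnnmNM
  rot[8] = $mNnnmNMn
Sorted (with $ < everything):
  sorted[0] = $mNnnmNMn  (last char: 'n')
  sorted[1] = Mn$mNnnmN  (last char: 'N')
  sorted[2] = NMn$mNnnm  (last char: 'm')
  sorted[3] = NnnmNMn$m  (last char: 'm')
  sorted[4] = mNMn$mNnn  (last char: 'n')
  sorted[5] = mNnnmNMn$  (last char: '$')
  sorted[6] = n$mNnnmNM  (last char: 'M')
  sorted[7] = nmNMn$mNn  (last char: 'n')
  sorted[8] = nnmNMn$mN  (last char: 'N')
Last column: nNmmn$MnN
Original string S is at sorted index 5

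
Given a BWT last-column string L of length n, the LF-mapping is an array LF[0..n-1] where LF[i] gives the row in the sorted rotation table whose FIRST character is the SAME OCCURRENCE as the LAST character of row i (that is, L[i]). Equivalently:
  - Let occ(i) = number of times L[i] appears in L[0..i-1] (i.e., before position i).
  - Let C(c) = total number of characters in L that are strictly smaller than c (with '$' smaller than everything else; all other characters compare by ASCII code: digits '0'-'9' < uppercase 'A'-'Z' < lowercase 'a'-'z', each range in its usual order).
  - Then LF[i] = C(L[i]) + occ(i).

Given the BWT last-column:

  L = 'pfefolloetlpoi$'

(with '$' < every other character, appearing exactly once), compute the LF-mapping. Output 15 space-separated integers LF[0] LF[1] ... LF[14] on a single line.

Answer: 12 3 1 4 9 6 7 10 2 14 8 13 11 5 0

Derivation:
Char counts: '$':1, 'e':2, 'f':2, 'i':1, 'l':3, 'o':3, 'p':2, 't':1
C (first-col start): C('$')=0, C('e')=1, C('f')=3, C('i')=5, C('l')=6, C('o')=9, C('p')=12, C('t')=14
L[0]='p': occ=0, LF[0]=C('p')+0=12+0=12
L[1]='f': occ=0, LF[1]=C('f')+0=3+0=3
L[2]='e': occ=0, LF[2]=C('e')+0=1+0=1
L[3]='f': occ=1, LF[3]=C('f')+1=3+1=4
L[4]='o': occ=0, LF[4]=C('o')+0=9+0=9
L[5]='l': occ=0, LF[5]=C('l')+0=6+0=6
L[6]='l': occ=1, LF[6]=C('l')+1=6+1=7
L[7]='o': occ=1, LF[7]=C('o')+1=9+1=10
L[8]='e': occ=1, LF[8]=C('e')+1=1+1=2
L[9]='t': occ=0, LF[9]=C('t')+0=14+0=14
L[10]='l': occ=2, LF[10]=C('l')+2=6+2=8
L[11]='p': occ=1, LF[11]=C('p')+1=12+1=13
L[12]='o': occ=2, LF[12]=C('o')+2=9+2=11
L[13]='i': occ=0, LF[13]=C('i')+0=5+0=5
L[14]='$': occ=0, LF[14]=C('$')+0=0+0=0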